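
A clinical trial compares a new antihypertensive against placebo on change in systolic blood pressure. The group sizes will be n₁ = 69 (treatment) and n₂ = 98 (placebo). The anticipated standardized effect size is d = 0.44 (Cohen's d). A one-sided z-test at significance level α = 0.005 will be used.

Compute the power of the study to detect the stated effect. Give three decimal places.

Power ≈ 0.589

Noncentrality parameter: δ = d / √(1/n₁ + 1/n₂) = 0.44 / √(1/69 + 1/98) = 2.7998
One-sided α = 0.005 → critical value z_{0.005} = 2.576.
Power = Φ(δ − 2.576) = Φ(0.224) = 0.5886.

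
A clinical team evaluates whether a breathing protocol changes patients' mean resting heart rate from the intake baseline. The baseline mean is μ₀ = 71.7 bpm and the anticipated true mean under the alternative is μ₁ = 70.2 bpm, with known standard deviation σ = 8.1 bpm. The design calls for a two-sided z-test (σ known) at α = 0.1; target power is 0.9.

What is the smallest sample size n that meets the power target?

n = 250

Standardized effect: d = |μ₁ − μ₀| / σ = |70.2 − 71.7| / 8.1 = 0.1852
Set Φ(δ − 1.645) = 0.9; then δ − 1.645 = Φ⁻¹(0.9) = 1.282, giving δ = 2.926.
(For δ > 0 the lower-tail rejection region contributes negligibly to power, so the one-term inversion is standard.)
δ = d·√n ⇒ n = (δ/d)² = (2.926 / 0.1852)² = 249.72.
Round up to the next whole unit.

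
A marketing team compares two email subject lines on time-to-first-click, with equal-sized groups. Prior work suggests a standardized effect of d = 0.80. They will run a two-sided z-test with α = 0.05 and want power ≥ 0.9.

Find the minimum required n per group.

For power 0.9 need Φ(δ − z_{0.025}) = 0.9, so δ = z_{0.025} + z_{0.10} = 1.960 + 1.282 = 3.242.
(For δ > 0 the lower-tail rejection region contributes negligibly to power, so the one-term inversion is standard.)
δ = d·√(n/2) ⇒ n = 2(δ/d)² = 2 × (3.242 / 0.80)² = 32.84.
Rounding up, n = 33 per group.

n = 33 per group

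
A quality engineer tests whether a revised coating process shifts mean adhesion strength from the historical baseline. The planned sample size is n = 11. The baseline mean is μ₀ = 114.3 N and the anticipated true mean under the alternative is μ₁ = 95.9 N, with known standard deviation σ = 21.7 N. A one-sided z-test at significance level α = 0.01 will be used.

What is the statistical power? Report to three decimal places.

Power ≈ 0.686

Standardized effect: d = |μ₁ − μ₀| / σ = |95.9 − 114.3| / 21.7 = 0.8479
Noncentrality parameter: δ = d·√n = 0.8479 × √11 = 2.8123
One-sided α = 0.01 → critical value z_{0.01} = 2.326.
Power = Φ(δ − 2.326) = Φ(0.486) = 0.6865.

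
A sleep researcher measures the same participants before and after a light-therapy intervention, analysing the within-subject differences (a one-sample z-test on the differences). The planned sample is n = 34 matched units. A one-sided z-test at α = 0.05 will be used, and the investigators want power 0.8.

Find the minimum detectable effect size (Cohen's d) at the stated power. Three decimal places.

d ≈ 0.426

Need Φ(δ − 1.645) = 0.8, so δ = 1.645 + 0.842 = 2.486.
δ = d·√n ⇒ d = δ/√n = 2.486/√34 = 0.4264.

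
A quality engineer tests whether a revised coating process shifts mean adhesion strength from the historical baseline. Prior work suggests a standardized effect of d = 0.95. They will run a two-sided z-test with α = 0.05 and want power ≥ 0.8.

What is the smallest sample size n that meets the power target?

n = 9

For power 0.8 need Φ(δ − z_{0.025}) = 0.8, so δ = z_{0.025} + z_{0.20} = 1.960 + 0.842 = 2.802.
(Ignoring the negligible lower-tail rejection probability gives the usual closed-form inversion.)
δ = d·√n ⇒ n = (δ/d)² = (2.802 / 0.95)² = 8.70.
Rounding up, n = 9.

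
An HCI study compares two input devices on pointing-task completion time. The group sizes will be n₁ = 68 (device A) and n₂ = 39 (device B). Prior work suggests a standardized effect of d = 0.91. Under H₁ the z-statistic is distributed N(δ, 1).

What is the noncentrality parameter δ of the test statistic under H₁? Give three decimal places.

δ = d / √(1/n₁ + 1/n₂) = 0.91 / √(1/68 + 1/39) = 4.5304

δ ≈ 4.530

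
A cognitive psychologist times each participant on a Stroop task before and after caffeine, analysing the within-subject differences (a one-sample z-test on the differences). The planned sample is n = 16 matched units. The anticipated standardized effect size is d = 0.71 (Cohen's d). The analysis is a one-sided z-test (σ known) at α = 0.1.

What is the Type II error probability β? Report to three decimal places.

Noncentrality parameter: δ = d·√n = 0.71 × √16 = 2.8400
One-sided α = 0.1 → critical value z_{0.1} = 1.282.
Power = Φ(δ − 1.282) = Φ(1.558) = 0.9404.
Type II error: β = 1 − power = 1 − 0.9404 = 0.0596.

β ≈ 0.060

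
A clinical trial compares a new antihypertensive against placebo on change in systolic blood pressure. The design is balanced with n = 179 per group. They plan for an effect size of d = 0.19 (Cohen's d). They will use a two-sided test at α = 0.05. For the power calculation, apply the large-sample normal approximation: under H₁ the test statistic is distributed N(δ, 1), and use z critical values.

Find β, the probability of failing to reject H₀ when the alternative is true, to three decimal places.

Noncentrality parameter: δ = d·√(n/2) = 0.19 × √(179/2) = 1.7975
Critical value for a two-sided test at α = 0.05: z_{α/2} = 1.960.
Power = Φ(δ − 1.960) + Φ(−δ − 1.960) = Φ(-0.162) + Φ(-3.757) = 0.4355 + 0.0001 = 0.4355.
Type II error: β = 1 − power = 1 − 0.4355 = 0.5645.

β ≈ 0.564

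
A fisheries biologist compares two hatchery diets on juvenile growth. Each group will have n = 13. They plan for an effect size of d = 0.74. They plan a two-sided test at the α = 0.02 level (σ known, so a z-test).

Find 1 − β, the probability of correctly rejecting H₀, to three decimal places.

Power ≈ 0.330

Noncentrality parameter: δ = d·√(n/2) = 0.74 × √(13/2) = 1.8866
Critical value for a two-sided test at α = 0.02: z_{α/2} = 2.326.
Power = Φ(δ − 2.326) + Φ(−δ − 2.326) = Φ(-0.440) + Φ(-4.213) = 0.3301 + 0.0000 = 0.3301.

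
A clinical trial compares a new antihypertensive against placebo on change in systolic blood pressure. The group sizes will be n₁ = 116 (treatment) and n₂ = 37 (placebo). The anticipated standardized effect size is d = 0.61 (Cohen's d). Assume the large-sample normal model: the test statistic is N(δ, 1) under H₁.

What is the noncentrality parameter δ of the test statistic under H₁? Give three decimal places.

The noncentrality parameter scales effect size by the design's sample-size factor: δ = d / √(1/n₁ + 1/n₂) = 0.61 / √(1/116 + 1/37) = 3.2308

δ ≈ 3.231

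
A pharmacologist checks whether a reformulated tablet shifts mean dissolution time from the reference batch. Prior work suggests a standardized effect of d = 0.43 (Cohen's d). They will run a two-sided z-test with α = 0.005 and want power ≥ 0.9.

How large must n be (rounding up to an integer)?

Set Φ(δ − 2.807) = 0.9; then δ − 2.807 = Φ⁻¹(0.9) = 1.282, giving δ = 4.089.
(The Φ(−δ − z_{α/2}) term is vanishingly small for δ > 0 and is dropped in the standard sample-size formula.)
δ = d·√n ⇒ n = (δ/d)² = (4.089 / 0.43)² = 90.41.
Rounding up, n = 91.

n = 91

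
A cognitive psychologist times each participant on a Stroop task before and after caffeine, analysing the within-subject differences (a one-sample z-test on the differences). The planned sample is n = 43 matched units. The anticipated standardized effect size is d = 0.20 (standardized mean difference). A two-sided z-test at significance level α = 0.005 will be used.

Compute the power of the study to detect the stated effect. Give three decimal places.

Noncentrality parameter: δ = d·√n = 0.20 × √43 = 1.3115
Critical value for a two-sided test at α = 0.005: z_{α/2} = 2.807.
Power = Φ(δ − 2.807) + Φ(−δ − 2.807) = Φ(-1.496) + Φ(-4.119) = 0.0674 + 0.0000 = 0.0674.

Power ≈ 0.067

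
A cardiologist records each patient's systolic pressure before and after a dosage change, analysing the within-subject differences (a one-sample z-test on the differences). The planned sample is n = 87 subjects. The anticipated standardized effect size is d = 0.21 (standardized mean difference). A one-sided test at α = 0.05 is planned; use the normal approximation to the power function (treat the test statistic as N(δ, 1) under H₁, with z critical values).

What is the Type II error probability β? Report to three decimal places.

Noncentrality parameter: δ = d·√n = 0.21 × √87 = 1.9587
One-sided α = 0.05 → critical value z_{0.05} = 1.645.
Power = P(Z > 1.645 − δ) = Φ(0.314) = 0.6232.
Type II error: β = 1 − power = 1 − 0.6232 = 0.3768.

β ≈ 0.377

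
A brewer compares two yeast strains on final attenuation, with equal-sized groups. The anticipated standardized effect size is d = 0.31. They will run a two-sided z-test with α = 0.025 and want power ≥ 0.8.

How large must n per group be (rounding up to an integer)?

n = 198 per group

Set Φ(δ − 2.241) = 0.8; then δ − 2.241 = Φ⁻¹(0.8) = 0.842, giving δ = 3.083.
(For δ > 0 the lower-tail rejection region contributes negligibly to power, so the one-term inversion is standard.)
δ = d·√(n/2) ⇒ n = 2(δ/d)² = 2 × (3.083 / 0.31)² = 197.82.
Rounding up, n = 198 per group.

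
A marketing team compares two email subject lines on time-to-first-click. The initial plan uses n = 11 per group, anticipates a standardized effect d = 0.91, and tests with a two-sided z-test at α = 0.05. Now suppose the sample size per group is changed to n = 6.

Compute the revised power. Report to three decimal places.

Power ≈ 0.351

With n = 6 per group: δ = d·√(n/2) = 0.91 × √(6/2) = 1.5762. Critical value z_{0.025} = 1.960.
Revised power = Φ(δ − 1.960) + Φ(−δ − 1.960) = Φ(-0.384) + Φ(-3.536) = 0.3506 + 0.0002 = 0.3508.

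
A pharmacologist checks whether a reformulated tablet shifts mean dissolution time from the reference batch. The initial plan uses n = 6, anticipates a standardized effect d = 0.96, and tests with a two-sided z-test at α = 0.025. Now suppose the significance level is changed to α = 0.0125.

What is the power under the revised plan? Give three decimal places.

δ = d·√n = 0.96 × √6 = 2.3515 (unchanged). New critical value: z_{0.0063} = 2.498.
Revised power = Φ(δ − 2.498) + Φ(−δ − 2.498) = Φ(-0.146) + Φ(-4.849) = 0.4419 + 0.0000 = 0.4419.

Power ≈ 0.442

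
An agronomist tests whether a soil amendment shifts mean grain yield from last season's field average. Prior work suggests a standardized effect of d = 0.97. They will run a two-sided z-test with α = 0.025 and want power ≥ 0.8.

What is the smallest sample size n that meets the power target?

n = 11

Set Φ(δ − 2.241) = 0.8; then δ − 2.241 = Φ⁻¹(0.8) = 0.842, giving δ = 3.083.
(For δ > 0 the lower-tail rejection region contributes negligibly to power, so the one-term inversion is standard.)
δ = d·√n ⇒ n = (δ/d)² = (3.083 / 0.97)² = 10.10.
Rounding up, n = 11.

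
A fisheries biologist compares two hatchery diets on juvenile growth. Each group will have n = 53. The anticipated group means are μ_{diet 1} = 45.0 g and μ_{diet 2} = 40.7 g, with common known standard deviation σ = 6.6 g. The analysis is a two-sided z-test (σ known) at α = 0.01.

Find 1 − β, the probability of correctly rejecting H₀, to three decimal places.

Standardized effect: d = |μ_{diet 1} − μ_{diet 2}| / σ = |45.0 − 40.7| / 6.6 = 0.6515
Noncentrality parameter: δ = d·√(n/2) = 0.6515 × √(53/2) = 3.3539
Critical value for a two-sided test at α = 0.01: z_{α/2} = 2.576.
Power = Φ(δ − 2.576) + Φ(−δ − 2.576) = Φ(0.778) + Φ(-5.930) = 0.7817 + 0.0000 = 0.7817.

Power ≈ 0.782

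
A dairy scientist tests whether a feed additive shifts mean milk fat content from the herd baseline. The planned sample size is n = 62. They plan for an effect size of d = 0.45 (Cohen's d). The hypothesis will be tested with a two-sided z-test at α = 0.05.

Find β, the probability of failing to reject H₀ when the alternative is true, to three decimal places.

Noncentrality parameter: λ = d·√n = 0.45 × √62 = 3.5433
Critical value for a two-sided test at α = 0.05: z_{α/2} = 1.960.
Power = Φ(λ − 1.960) + Φ(−λ − 1.960) = Φ(1.583) + Φ(-5.503) = 0.9433 + 0.0000 = 0.9433.
Type II error: β = 1 − power = 1 − 0.9433 = 0.0567.

β ≈ 0.057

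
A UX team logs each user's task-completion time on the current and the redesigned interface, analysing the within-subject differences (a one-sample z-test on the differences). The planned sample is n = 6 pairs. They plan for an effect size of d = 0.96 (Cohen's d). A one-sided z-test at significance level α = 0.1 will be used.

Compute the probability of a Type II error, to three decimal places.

Noncentrality parameter: λ = d·√n = 0.96 × √6 = 2.3515
One-sided α = 0.1 → critical value z_{0.1} = 1.282.
Power = Φ(λ − 1.282) = Φ(1.070) = 0.8577.
Type II error: β = 1 − power = 1 − 0.8577 = 0.1423.

β ≈ 0.142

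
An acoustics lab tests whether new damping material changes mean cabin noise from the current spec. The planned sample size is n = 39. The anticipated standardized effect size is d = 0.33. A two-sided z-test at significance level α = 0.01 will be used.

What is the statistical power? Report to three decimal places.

Power ≈ 0.303

Noncentrality parameter: δ = d·√n = 0.33 × √39 = 2.0608
Two-sided α = 0.01 → critical value z_{0.005} = 2.576.
Power = Φ(δ − 2.576) + Φ(−δ − 2.576) = Φ(-0.515) + Φ(-4.637) = 0.3033 + 0.0000 = 0.3033.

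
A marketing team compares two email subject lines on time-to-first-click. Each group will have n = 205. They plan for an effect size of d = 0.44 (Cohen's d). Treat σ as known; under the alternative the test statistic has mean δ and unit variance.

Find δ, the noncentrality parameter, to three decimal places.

δ ≈ 4.455

The noncentrality parameter scales effect size by the design's sample-size factor: δ = d·√(n/2) = 0.44 × √(205/2) = 4.4547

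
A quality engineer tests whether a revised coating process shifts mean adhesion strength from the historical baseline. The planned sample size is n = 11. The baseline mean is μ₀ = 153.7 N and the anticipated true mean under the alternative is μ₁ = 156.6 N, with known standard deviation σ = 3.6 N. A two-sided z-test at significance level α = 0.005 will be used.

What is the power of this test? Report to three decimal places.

Power ≈ 0.446

Standardized effect: d = |μ₁ − μ₀| / σ = |156.6 − 153.7| / 3.6 = 0.8056
Noncentrality parameter: δ = d·√n = 0.8056 × √11 = 2.6717
Critical value for a two-sided test at α = 0.005: z_{α/2} = 2.807.
Power = Φ(δ − 2.807) + Φ(−δ − 2.807) = Φ(-0.135) + Φ(-5.479) = 0.4462 + 0.0000 = 0.4462.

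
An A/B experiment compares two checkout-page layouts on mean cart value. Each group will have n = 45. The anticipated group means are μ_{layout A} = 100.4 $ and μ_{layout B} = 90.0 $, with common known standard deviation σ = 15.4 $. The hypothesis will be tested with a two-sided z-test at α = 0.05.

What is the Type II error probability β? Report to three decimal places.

β ≈ 0.107

Standardized effect: d = |μ_{layout A} − μ_{layout B}| / σ = |100.4 − 90.0| / 15.4 = 0.6753
Noncentrality parameter: δ = d·√(n/2) = 0.6753 × √(45/2) = 3.2033
Critical value for a two-sided test at α = 0.05: z_{α/2} = 1.960.
Power = Φ(δ − 1.960) + Φ(−δ − 1.960) = Φ(1.243) + Φ(-5.163) = 0.8931 + 0.0000 = 0.8931.
Type II error: β = 1 − power = 1 − 0.8931 = 0.1069.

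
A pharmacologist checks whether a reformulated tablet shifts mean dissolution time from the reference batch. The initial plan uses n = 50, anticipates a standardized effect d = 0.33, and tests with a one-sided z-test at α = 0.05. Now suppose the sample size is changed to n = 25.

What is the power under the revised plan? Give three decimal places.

Power ≈ 0.502

With n = 25: δ = d·√n = 0.33 × √25 = 1.6500. Critical value z_{0.05} = 1.645.
Revised power = Φ(δ − 1.645) = Φ(0.005) = 0.5021.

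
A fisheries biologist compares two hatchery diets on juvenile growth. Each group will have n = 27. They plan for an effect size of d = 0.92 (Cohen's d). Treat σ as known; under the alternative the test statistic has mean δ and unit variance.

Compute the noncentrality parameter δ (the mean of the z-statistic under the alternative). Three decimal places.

δ ≈ 3.380

δ = d·√(n/2) = 0.92 × √(27/2) = 3.3803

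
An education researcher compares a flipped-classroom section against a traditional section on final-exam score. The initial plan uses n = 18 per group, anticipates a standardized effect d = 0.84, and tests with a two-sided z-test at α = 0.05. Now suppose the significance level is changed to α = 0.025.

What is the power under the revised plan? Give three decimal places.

δ = d·√(n/2) = 0.84 × √(18/2) = 2.5200 (unchanged). New critical value: z_{0.0125} = 2.241.
Revised power = Φ(δ − 2.241) + Φ(−δ − 2.241) = Φ(0.279) + Φ(-4.761) = 0.6097 + 0.0000 = 0.6097.

Power ≈ 0.610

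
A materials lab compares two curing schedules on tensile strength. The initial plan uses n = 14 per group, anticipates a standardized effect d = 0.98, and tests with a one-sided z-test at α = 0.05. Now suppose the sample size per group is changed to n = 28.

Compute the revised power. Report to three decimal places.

With n = 28 per group: δ = d·√(n/2) = 0.98 × √(28/2) = 3.6668. Critical value z_{0.05} = 1.645.
Revised power = P(Z > 1.645 − δ) = Φ(2.022) = 0.9784.

Power ≈ 0.978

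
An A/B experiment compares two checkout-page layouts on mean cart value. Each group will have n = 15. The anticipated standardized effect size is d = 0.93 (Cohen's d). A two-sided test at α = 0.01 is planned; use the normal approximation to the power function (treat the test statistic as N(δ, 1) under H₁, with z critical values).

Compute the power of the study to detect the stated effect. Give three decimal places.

Power ≈ 0.488

Noncentrality parameter: δ = d·√(n/2) = 0.93 × √(15/2) = 2.5469
Two-sided α = 0.01 → critical value z_{0.005} = 2.576.
Power = Φ(δ − 2.576) + Φ(−δ − 2.576) = Φ(-0.029) + Φ(-5.123) = 0.4885 + 0.0000 = 0.4885.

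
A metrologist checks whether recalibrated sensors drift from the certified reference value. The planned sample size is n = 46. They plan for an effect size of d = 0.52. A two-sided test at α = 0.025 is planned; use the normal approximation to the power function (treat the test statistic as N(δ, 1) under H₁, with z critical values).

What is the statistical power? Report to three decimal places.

Power ≈ 0.901

Noncentrality parameter: δ = d·√n = 0.52 × √46 = 3.5268
Critical value for a two-sided test at α = 0.025: z_{α/2} = 2.241.
Power = Φ(δ − 2.241) + Φ(−δ − 2.241) = Φ(1.285) + Φ(-5.768) = 0.9007 + 0.0000 = 0.9007.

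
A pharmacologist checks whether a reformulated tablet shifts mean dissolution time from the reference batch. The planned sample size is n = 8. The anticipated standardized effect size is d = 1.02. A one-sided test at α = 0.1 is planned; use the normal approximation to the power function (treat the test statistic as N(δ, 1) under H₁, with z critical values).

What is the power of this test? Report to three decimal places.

Power ≈ 0.946

Noncentrality parameter: δ = d·√n = 1.02 × √8 = 2.8850
One-sided α = 0.1 → critical value z_{0.1} = 1.282.
Power = P(Z > 1.282 − δ) = Φ(1.603) = 0.9456.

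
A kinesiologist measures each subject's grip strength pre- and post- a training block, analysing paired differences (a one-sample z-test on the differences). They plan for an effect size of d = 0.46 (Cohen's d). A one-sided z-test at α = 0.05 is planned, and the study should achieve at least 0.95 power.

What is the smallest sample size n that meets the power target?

n = 52

Set Φ(δ − 1.645) = 0.95; then δ − 1.645 = Φ⁻¹(0.95) = 1.645, giving δ = 3.290.
δ = d·√n ⇒ n = (δ/d)² = (3.290 / 0.46)² = 51.14.
Rounding up, n = 52.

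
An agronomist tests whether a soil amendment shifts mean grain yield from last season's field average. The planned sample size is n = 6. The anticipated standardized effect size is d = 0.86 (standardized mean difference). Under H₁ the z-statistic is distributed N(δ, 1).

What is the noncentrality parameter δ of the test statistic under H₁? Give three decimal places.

δ ≈ 2.107

The noncentrality parameter scales effect size by the design's sample-size factor: δ = d·√n = 0.86 × √6 = 2.1066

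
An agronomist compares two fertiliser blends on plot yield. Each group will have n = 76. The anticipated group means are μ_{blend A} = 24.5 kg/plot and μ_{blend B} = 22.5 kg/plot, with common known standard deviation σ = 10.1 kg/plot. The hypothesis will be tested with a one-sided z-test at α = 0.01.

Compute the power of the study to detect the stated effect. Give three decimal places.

Standardized effect: d = |μ_{blend A} − μ_{blend B}| / σ = |24.5 − 22.5| / 10.1 = 0.1980
Noncentrality parameter: δ = d·√(n/2) = 0.1980 × √(76/2) = 1.2207
Critical value for a one-sided test at α = 0.01: z_α = 2.326.
Power = Φ(δ − 2.326) = Φ(-1.106) = 0.1344.

Power ≈ 0.134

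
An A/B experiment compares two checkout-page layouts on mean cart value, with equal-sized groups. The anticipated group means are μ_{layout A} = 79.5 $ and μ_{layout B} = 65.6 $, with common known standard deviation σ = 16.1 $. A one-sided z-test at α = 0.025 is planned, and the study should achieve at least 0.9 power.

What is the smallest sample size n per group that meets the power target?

Standardized effect: d = |μ_{layout A} − μ_{layout B}| / σ = |79.5 − 65.6| / 16.1 = 0.8634
For power 0.9 need Φ(δ − z_{0.025}) = 0.9, so δ = z_{0.025} + z_{0.10} = 1.960 + 1.282 = 3.242.
δ = d·√(n/2) ⇒ n = 2(δ/d)² = 2 × (3.242 / 0.8634)² = 28.19.
Round up to the next whole unit.

n = 29 per group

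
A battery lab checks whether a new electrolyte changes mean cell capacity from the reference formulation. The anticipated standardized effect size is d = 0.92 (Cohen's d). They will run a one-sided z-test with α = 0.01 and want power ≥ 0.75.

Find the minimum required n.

n = 11

Set Φ(δ − 2.326) = 0.75; then δ − 2.326 = Φ⁻¹(0.75) = 0.674, giving δ = 3.001.
δ = d·√n ⇒ n = (δ/d)² = (3.001 / 0.92)² = 10.64.
Round up to the next whole unit.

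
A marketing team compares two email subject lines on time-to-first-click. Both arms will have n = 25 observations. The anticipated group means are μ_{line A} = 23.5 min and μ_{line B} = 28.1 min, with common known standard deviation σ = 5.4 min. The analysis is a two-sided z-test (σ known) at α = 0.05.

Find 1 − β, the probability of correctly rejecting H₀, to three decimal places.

Standardized effect: d = |μ_{line A} − μ_{line B}| / σ = |23.5 − 28.1| / 5.4 = 0.8519
Noncentrality parameter: δ = d·√(n/2) = 0.8519 × √(25/2) = 3.0118
Critical value for a two-sided test at α = 0.05: z_{α/2} = 1.960.
Power = Φ(δ − 1.960) + Φ(−δ − 1.960) = Φ(1.052) + Φ(-4.972) = 0.8536 + 0.0000 = 0.8536.

Power ≈ 0.854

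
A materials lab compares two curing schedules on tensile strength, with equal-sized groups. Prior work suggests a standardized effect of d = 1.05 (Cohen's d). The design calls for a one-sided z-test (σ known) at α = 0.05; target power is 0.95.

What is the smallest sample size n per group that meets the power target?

Set Φ(δ − 1.645) = 0.95; then δ − 1.645 = Φ⁻¹(0.95) = 1.645, giving δ = 3.290.
δ = d·√(n/2) ⇒ n = 2(δ/d)² = 2 × (3.290 / 1.05)² = 19.63.
Round up to the next whole unit.

n = 20 per group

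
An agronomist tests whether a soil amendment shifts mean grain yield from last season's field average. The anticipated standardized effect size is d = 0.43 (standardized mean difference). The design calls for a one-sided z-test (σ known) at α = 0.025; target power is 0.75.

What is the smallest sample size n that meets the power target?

n = 38

For power 0.75 need Φ(δ − z_{0.025}) = 0.75, so δ = z_{0.025} + z_{0.25} = 1.960 + 0.674 = 2.634.
δ = d·√n ⇒ n = (δ/d)² = (2.634 / 0.43)² = 37.54.
Rounding up, n = 38.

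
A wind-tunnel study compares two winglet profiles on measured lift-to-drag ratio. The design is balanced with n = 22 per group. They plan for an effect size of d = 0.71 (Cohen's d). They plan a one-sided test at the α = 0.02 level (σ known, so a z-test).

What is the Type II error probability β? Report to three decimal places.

β ≈ 0.382

Noncentrality parameter: δ = d·√(n/2) = 0.71 × √(22/2) = 2.3548
Critical value for a one-sided test at α = 0.02: z_α = 2.054.
Power = Φ(δ − 2.054) = Φ(0.301) = 0.6183.
Type II error: β = 1 − power = 1 − 0.6183 = 0.3817.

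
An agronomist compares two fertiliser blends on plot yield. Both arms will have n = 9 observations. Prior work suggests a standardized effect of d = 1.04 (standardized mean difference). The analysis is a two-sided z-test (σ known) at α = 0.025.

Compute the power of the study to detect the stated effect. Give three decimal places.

Noncentrality parameter: δ = d·√(n/2) = 1.04 × √(9/2) = 2.2062
Critical value for a two-sided test at α = 0.025: z_{α/2} = 2.241.
Power = Φ(δ − 2.241) + Φ(−δ − 2.241) = Φ(-0.035) + Φ(-4.448) = 0.4859 + 0.0000 = 0.4860.

Power ≈ 0.486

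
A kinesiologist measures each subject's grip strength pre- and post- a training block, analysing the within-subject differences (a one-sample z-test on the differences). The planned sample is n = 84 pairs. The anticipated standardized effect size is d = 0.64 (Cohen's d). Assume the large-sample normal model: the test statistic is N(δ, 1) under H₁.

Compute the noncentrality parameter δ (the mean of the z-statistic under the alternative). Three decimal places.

δ ≈ 5.866

The noncentrality parameter scales effect size by the design's sample-size factor: δ = d·√n = 0.64 × √84 = 5.8657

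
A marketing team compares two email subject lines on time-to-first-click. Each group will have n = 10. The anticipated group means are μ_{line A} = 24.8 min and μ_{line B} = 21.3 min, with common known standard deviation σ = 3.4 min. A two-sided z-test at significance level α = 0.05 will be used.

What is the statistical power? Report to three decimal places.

Power ≈ 0.634

Standardized effect: d = |μ_{line A} − μ_{line B}| / σ = |24.8 − 21.3| / 3.4 = 1.0294
Noncentrality parameter: δ = d·√(n/2) = 1.0294 × √(10/2) = 2.3018
Critical value for a two-sided test at α = 0.05: z_{α/2} = 1.960.
Power = Φ(δ − 1.960) + Φ(−δ − 1.960) = Φ(0.342) + Φ(-4.262) = 0.6338 + 0.0000 = 0.6338.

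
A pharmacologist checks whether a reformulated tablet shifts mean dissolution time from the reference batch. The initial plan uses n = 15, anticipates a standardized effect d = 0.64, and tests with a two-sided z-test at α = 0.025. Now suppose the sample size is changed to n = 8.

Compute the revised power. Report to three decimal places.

With n = 8: δ = d·√n = 0.64 × √8 = 1.8102. Critical value z_{0.0125} = 2.241.
Revised power = Φ(δ − 2.241) + Φ(−δ − 2.241) = Φ(-0.431) + Φ(-4.052) = 0.3332 + 0.0000 = 0.3332.

Power ≈ 0.333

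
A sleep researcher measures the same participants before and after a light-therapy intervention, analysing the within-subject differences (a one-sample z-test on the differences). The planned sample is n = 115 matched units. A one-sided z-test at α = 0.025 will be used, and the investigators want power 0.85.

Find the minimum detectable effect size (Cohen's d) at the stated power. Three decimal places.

Required noncentrality: δ = z_{0.025} + z_{0.15} = 1.960 + 1.036 = 2.996.
δ = d·√n ⇒ d = δ/√n = 2.996/√115 = 0.2794.

d ≈ 0.279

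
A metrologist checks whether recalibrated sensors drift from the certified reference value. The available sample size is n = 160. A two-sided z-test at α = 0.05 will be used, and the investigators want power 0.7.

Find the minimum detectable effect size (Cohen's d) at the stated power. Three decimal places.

Required noncentrality: δ = z_{0.025} + z_{0.30} = 1.960 + 0.524 = 2.484.
(The second rejection-region term Φ(−δ − z_{α/2}) is negligible and dropped.)
δ = d·√n ⇒ d = δ/√n = 2.484/√160 = 0.1964.

d ≈ 0.196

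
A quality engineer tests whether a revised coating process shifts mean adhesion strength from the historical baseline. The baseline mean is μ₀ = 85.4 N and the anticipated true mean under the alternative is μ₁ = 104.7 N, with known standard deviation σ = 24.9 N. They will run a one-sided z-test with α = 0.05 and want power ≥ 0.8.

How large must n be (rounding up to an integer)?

Standardized effect: d = |μ₁ − μ₀| / σ = |104.7 − 85.4| / 24.9 = 0.7751
For power 0.8 need Φ(δ − z_{0.05}) = 0.8, so δ = z_{0.05} + z_{0.20} = 1.645 + 0.842 = 2.486.
δ = d·√n ⇒ n = (δ/d)² = (2.486 / 0.7751)² = 10.29.
Round up to the next whole unit.

n = 11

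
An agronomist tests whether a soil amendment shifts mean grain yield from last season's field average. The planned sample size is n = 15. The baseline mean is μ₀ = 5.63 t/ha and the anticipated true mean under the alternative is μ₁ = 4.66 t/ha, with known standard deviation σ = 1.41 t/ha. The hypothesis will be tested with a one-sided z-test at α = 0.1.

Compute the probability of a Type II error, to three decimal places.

Standardized effect: d = |μ₁ − μ₀| / σ = |4.66 − 5.63| / 1.41 = 0.6879
Noncentrality parameter: δ = d·√n = 0.6879 × √15 = 2.6644
One-sided α = 0.1 → critical value z_{0.1} = 1.282.
Power = P(Z > 1.282 − δ) = Φ(1.383) = 0.9166.
Type II error: β = 1 − power = 1 − 0.9166 = 0.0834.

β ≈ 0.083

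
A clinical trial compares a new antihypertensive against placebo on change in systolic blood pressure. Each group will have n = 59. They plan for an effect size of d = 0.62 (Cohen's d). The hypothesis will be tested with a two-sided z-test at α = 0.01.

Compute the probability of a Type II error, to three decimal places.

Noncentrality parameter: δ = d·√(n/2) = 0.62 × √(59/2) = 3.3675
Two-sided α = 0.01 → critical value z_{0.005} = 2.576.
Power = Φ(δ − 2.576) + Φ(−δ − 2.576) = Φ(0.792) + Φ(-5.943) = 0.7857 + 0.0000 = 0.7857.
Type II error: β = 1 − power = 1 − 0.7857 = 0.2143.

β ≈ 0.214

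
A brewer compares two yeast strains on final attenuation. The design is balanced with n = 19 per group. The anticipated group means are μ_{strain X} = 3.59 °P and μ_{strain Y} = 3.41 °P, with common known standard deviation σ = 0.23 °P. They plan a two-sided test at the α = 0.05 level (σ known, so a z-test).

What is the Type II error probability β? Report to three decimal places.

Standardized effect: d = |μ_{strain X} − μ_{strain Y}| / σ = |3.59 − 3.41| / 0.23 = 0.7826
Noncentrality parameter: δ = d·√(n/2) = 0.7826 × √(19/2) = 2.4122
Two-sided α = 0.05 → critical value z_{0.025} = 1.960.
Power = Φ(δ − 1.960) + Φ(−δ − 1.960) = Φ(0.452) + Φ(-4.372) = 0.6744 + 0.0000 = 0.6744.
Type II error: β = 1 − power = 1 − 0.6744 = 0.3256.

β ≈ 0.326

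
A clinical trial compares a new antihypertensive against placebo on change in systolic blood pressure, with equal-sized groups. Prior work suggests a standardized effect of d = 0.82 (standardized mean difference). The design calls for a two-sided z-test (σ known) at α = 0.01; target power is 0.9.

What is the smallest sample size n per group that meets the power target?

For power 0.9 need Φ(δ − z_{0.005}) = 0.9, so δ = z_{0.005} + z_{0.10} = 2.576 + 1.282 = 3.857.
(For δ > 0 the lower-tail rejection region contributes negligibly to power, so the one-term inversion is standard.)
δ = d·√(n/2) ⇒ n = 2(δ/d)² = 2 × (3.857 / 0.82)² = 44.26.
Round up to the next whole unit.

n = 45 per group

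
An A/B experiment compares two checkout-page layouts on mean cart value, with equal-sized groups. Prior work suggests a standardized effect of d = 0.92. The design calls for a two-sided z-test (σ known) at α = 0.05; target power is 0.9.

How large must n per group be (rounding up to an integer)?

For power 0.9 need Φ(δ − z_{0.025}) = 0.9, so δ = z_{0.025} + z_{0.10} = 1.960 + 1.282 = 3.242.
(For δ > 0 the lower-tail rejection region contributes negligibly to power, so the one-term inversion is standard.)
δ = d·√(n/2) ⇒ n = 2(δ/d)² = 2 × (3.242 / 0.92)² = 24.83.
Round up to the next whole unit.

n = 25 per group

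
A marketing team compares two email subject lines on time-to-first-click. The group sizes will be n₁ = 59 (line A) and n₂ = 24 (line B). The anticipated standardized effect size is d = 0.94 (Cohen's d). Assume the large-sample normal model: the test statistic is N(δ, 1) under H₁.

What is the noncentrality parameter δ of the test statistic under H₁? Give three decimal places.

δ ≈ 3.883

The noncentrality parameter scales effect size by the design's sample-size factor: δ = d / √(1/n₁ + 1/n₂) = 0.94 / √(1/59 + 1/24) = 3.8826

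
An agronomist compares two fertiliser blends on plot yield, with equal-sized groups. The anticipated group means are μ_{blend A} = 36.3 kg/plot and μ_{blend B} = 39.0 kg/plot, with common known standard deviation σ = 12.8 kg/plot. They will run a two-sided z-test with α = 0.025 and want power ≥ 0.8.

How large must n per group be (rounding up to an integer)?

n = 428 per group

Standardized effect: d = |μ_{blend A} − μ_{blend B}| / σ = |36.3 − 39.0| / 12.8 = 0.2109
For power 0.8 need Φ(δ − z_{0.0125}) = 0.8, so δ = z_{0.0125} + z_{0.20} = 2.241 + 0.842 = 3.083.
(The Φ(−δ − z_{α/2}) term is vanishingly small for δ > 0 and is dropped in the standard sample-size formula.)
δ = d·√(n/2) ⇒ n = 2(δ/d)² = 2 × (3.083 / 0.2109)² = 427.24.
Round up to the next whole unit.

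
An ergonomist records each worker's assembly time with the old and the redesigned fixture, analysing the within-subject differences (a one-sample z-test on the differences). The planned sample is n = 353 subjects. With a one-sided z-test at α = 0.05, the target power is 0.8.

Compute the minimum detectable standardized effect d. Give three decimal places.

Required noncentrality: δ = z_{0.05} + z_{0.20} = 1.645 + 0.842 = 2.486.
δ = d·√n ⇒ d = δ/√n = 2.486/√353 = 0.1323.

d ≈ 0.132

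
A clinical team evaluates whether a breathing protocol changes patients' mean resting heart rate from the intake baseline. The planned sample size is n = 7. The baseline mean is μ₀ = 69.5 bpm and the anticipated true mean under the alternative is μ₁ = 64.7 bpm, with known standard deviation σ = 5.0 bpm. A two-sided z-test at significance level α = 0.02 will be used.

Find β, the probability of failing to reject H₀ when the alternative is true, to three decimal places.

β ≈ 0.415

Standardized effect: d = |μ₁ − μ₀| / σ = |64.7 − 69.5| / 5.0 = 0.9600
Noncentrality parameter: δ = d·√n = 0.9600 × √7 = 2.5399
Critical value for a two-sided test at α = 0.02: z_{α/2} = 2.326.
Power = Φ(δ − 2.326) + Φ(−δ − 2.326) = Φ(0.214) + Φ(-4.866) = 0.5846 + 0.0000 = 0.5846.
Type II error: β = 1 − power = 1 − 0.5846 = 0.4154.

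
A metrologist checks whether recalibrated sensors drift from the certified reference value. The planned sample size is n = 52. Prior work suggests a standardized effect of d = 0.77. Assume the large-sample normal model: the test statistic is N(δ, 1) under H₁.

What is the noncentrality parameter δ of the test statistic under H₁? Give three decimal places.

δ = d·√n = 0.77 × √52 = 5.5525

δ ≈ 5.553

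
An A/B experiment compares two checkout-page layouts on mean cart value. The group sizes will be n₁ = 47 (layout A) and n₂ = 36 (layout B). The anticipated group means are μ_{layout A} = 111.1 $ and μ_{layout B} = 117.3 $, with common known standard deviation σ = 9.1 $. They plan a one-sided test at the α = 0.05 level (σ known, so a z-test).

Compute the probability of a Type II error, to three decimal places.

Standardized effect: d = |μ_{layout A} − μ_{layout B}| / σ = |111.1 − 117.3| / 9.1 = 0.6813
Noncentrality parameter: δ = d / √(1/n₁ + 1/n₂) = 0.6813 / √(1/47 + 1/36) = 3.0762
Critical value for a one-sided test at α = 0.05: z_α = 1.645.
Power = Φ(δ − 1.645) = Φ(1.431) = 0.9238.
Type II error: β = 1 − power = 1 − 0.9238 = 0.0762.

β ≈ 0.076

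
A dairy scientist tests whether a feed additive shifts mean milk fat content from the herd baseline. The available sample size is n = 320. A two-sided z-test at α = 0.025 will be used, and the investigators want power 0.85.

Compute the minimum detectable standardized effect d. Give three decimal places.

d ≈ 0.183

Need Φ(δ − 2.241) = 0.85, so δ = 2.241 + 1.036 = 3.278.
(The second rejection-region term Φ(−δ − z_{α/2}) is negligible and dropped.)
δ = d·√n ⇒ d = δ/√n = 3.278/√320 = 0.1832.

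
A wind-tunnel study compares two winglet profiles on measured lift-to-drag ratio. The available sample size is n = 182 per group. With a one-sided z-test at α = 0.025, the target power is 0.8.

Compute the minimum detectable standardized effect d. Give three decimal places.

Required noncentrality: δ = z_{0.025} + z_{0.20} = 1.960 + 0.842 = 2.802.
δ = d·√(n/2) ⇒ d = δ/√(n/2) = 2.802/√(182/2) = 0.2937.

d ≈ 0.294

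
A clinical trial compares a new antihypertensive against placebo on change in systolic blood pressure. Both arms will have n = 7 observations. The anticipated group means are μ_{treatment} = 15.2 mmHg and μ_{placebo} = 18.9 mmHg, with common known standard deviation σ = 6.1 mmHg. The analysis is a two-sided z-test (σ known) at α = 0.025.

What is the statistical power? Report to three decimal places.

Power ≈ 0.135

Standardized effect: d = |μ_{treatment} − μ_{placebo}| / σ = |15.2 − 18.9| / 6.1 = 0.6066
Noncentrality parameter: δ = d·√(n/2) = 0.6066 × √(7/2) = 1.1348
Critical value for a two-sided test at α = 0.025: z_{α/2} = 2.241.
Power = Φ(δ − 2.241) + Φ(−δ − 2.241) = Φ(-1.107) + Φ(-3.376) = 0.1342 + 0.0004 = 0.1346.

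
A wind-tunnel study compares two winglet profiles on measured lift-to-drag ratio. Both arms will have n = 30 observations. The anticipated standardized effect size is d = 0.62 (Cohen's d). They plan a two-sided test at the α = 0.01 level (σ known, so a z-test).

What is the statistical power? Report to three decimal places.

Power ≈ 0.431

Noncentrality parameter: δ = d·√(n/2) = 0.62 × √(30/2) = 2.4012
Critical value for a two-sided test at α = 0.01: z_{α/2} = 2.576.
Power = Φ(δ − 2.576) + Φ(−δ − 2.576) = Φ(-0.175) + Φ(-4.977) = 0.4307 + 0.0000 = 0.4307.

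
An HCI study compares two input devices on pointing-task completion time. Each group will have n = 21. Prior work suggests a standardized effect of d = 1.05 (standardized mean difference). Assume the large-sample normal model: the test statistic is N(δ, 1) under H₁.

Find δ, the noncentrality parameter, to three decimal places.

δ = d·√(n/2) = 1.05 × √(21/2) = 3.4024

δ ≈ 3.402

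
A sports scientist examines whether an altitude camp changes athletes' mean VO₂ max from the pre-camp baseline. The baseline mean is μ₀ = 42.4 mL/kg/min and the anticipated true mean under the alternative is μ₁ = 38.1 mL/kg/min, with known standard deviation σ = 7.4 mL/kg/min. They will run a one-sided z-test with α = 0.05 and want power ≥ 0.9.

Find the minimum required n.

Standardized effect: d = |μ₁ − μ₀| / σ = |38.1 − 42.4| / 7.4 = 0.5811
Set Φ(δ − 1.645) = 0.9; then δ − 1.645 = Φ⁻¹(0.9) = 1.282, giving δ = 2.926.
δ = d·√n ⇒ n = (δ/d)² = (2.926 / 0.5811)² = 25.36.
Round up to the next whole unit.

n = 26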